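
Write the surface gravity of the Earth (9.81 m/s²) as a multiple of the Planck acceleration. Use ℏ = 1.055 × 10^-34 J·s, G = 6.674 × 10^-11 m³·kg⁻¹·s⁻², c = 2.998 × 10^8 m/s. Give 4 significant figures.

1.764 × 10^-51

Planck acceleration: a_P = √(c⁷/(ℏG)) = 5.560 × 10^51 m/s².
9.81 / 5.560 × 10^51 = 1.764 × 10^-51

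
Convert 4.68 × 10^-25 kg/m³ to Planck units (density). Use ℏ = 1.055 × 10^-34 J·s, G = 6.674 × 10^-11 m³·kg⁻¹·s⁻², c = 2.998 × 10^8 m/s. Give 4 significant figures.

9.081 × 10^-122

Planck density: ρ_P = c⁵/(ℏG²) = 5.154 × 10^96 kg/m³.
4.68 × 10^-25 / 5.154 × 10^96 = 9.081 × 10^-122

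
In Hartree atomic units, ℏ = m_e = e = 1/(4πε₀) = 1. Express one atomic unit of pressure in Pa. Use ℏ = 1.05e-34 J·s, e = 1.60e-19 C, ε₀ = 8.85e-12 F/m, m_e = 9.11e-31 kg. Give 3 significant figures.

From ℏ = m_e = e = 1/(4πε₀) = 1 the pressure scale is P_au = E_h/a₀³ = m_e⁴e¹⁰/((4πε₀)⁵ℏ⁸).
E_h = 4.38e-18 J
a₀ = 5.26e-11 m
E_h/a₀³ = 3.01e13 Pa

3.01e13 Pa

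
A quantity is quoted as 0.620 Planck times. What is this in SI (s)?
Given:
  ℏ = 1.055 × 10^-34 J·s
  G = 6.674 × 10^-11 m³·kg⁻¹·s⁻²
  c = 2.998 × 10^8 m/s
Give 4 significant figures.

One Planck time: t_P = √(ℏG/c⁵) = 5.392 × 10^-44 s.
0.620 × 5.392 × 10^-44 s = 3.343 × 10^-44 s

3.343 × 10^-44 s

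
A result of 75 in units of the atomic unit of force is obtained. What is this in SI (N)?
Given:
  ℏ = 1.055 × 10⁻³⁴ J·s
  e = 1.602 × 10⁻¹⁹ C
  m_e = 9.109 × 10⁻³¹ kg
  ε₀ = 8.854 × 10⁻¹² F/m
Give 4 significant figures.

6.165 × 10⁻⁶ N

One atomic unit of force: F_au = E_h/a₀ = m_e²e⁶/((4πε₀)³ℏ⁴) = 8.220 × 10⁻⁸ N.
75 × 8.220 × 10⁻⁸ N = 6.165 × 10⁻⁶ N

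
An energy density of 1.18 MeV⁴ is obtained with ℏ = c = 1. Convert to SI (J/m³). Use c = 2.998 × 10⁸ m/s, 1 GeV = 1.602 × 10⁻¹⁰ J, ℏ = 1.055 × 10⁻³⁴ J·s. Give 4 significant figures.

[E]/[L]³ = [E]⁴/(ℏc)³; restore (ℏc)⁻³.
1 GeV⁴ → 1/(ℏc)³ × (1 GeV in J)⁴ = 2.082 × 10³⁷ J/m³.
Convert the energy scale: 1.18 MeV⁴ = 1.18 × 10⁻¹² GeV⁴.
Result: 1.18 × 10⁻¹² × 2.082 × 10³⁷ = 2.456 × 10²⁵ J/m³.

2.456 × 10²⁵ J/m³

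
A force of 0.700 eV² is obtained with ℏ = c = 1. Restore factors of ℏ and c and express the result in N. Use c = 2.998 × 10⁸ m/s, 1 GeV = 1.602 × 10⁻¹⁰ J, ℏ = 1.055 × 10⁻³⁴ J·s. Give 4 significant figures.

Force is [E]/[L] = [E]²/(ℏc); restore (ℏc)⁻¹.
1 GeV² → 1/(ℏc) × (1 GeV in J)² = 8.114 × 10⁵ N.
Convert the energy scale: 0.700 eV² = 7.00 × 10⁻¹⁹ GeV².
Result: 7.00 × 10⁻¹⁹ × 8.114 × 10⁵ = 5.680 × 10⁻¹³ N.

5.680 × 10⁻¹³ N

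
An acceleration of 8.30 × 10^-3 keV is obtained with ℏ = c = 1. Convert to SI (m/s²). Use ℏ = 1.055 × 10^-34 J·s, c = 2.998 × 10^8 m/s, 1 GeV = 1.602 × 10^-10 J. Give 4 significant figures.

3.779 × 10^24 m/s²

Acceleration is [L]/[T]² = c·[E]/ℏ.
1 GeV → c/ℏ × (1 GeV in J) = 4.552 × 10^32 m/s².
Convert the energy scale: 8.30 × 10^-3 keV = 8.30 × 10^-9 GeV.
Result: 8.30 × 10^-9 × 4.552 × 10^32 = 3.779 × 10^24 m/s².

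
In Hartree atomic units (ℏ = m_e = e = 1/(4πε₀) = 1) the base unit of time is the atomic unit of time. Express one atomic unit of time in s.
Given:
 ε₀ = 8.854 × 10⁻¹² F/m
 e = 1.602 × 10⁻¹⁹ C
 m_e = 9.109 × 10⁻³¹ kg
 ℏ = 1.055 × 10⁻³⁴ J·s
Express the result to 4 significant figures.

τ_au = (4πε₀)²ℏ³/(m_e e⁴)
E_h = 4.354 × 10⁻¹⁸ J
ℏ/E_h = 2.423 × 10⁻¹⁷ s

2.423 × 10⁻¹⁷ s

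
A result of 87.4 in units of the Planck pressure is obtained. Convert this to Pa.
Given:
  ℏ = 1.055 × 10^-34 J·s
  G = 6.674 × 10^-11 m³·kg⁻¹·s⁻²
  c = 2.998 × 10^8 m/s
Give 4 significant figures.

4.049 × 10^115 Pa

One Planck pressure: p_P = c⁷/(ℏG²) = 4.632 × 10^113 Pa.
87.4 × 4.632 × 10^113 Pa = 4.049 × 10^115 Pa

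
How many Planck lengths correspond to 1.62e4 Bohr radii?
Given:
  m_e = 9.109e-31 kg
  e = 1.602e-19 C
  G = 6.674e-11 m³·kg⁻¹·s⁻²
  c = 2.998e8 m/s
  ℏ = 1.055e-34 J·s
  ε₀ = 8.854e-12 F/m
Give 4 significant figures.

5.309e28

Bohr radius: a₀ = 4πε₀ℏ²/(m_e e²) = 5.297e-11 m
Planck length: ℓ_P = √(ℏG/c³) = 1.616e-35 m
1.62e4 × 5.297e-11 / 1.616e-35 = 5.309e28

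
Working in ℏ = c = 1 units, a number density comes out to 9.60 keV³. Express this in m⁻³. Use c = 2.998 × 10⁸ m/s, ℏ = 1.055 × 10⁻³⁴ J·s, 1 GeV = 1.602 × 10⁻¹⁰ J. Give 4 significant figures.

Number density is [L]⁻³ = [E]³/(ℏc)³.
1 GeV³ → 1/(ℏc)³ × (1 GeV in J)³ = 1.299 × 10⁴⁷ m⁻³.
Convert the energy scale: 9.60 keV³ = 9.60 × 10⁻¹⁸ GeV³.
Result: 9.60 × 10⁻¹⁸ × 1.299 × 10⁴⁷ = 1.247 × 10³⁰ m⁻³.

1.247 × 10³⁰ m⁻³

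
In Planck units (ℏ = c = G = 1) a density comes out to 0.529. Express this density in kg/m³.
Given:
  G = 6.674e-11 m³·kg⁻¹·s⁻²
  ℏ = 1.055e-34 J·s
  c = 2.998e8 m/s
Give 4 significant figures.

2.726e96 kg/m³

One Planck density: ρ_P = c⁵/(ℏG²) = 5.154e96 kg/m³.
0.529 × 5.154e96 kg/m³ = 2.726e96 kg/m³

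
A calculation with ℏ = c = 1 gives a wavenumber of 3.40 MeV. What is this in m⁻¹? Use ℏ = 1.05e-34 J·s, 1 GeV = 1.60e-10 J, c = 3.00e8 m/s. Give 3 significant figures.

1.73e13 m⁻¹

Inverse length is [E]/(ℏc).
1 GeV → 1/(ℏc) × (1 GeV in J) = 5.08e15 m⁻¹.
Convert the energy scale: 3.40 MeV = 3.40e-3 GeV.
Result: 3.40e-3 × 5.08e15 = 1.73e13 m⁻¹.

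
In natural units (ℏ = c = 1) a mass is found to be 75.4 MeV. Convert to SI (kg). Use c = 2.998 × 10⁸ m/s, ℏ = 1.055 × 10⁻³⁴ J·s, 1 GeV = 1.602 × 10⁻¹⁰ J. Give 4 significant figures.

Mass is [E]/c²; divide by c².
1 GeV → 1/c² × (1 GeV in J) = 1.782 × 10⁻²⁷ kg.
Convert the energy scale: 75.4 MeV = 0.0754 GeV.
Result: 0.0754 × 1.782 × 10⁻²⁷ = 1.344 × 10⁻²⁸ kg.

1.344 × 10⁻²⁸ kg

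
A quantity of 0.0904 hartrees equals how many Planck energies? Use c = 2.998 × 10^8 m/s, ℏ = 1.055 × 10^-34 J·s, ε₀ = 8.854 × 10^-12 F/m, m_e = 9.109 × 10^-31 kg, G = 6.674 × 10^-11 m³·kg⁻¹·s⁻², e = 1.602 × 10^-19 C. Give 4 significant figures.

hartree: E_h = m_e e⁴/(4πε₀ℏ)² = 4.354 × 10^-18 J
Planck energy: E_P = √(ℏc⁵/G) = 1.957 × 10^9 J
0.0904 × 4.354 × 10^-18 / 1.957 × 10^9 = 2.012 × 10^-28

2.012 × 10^-28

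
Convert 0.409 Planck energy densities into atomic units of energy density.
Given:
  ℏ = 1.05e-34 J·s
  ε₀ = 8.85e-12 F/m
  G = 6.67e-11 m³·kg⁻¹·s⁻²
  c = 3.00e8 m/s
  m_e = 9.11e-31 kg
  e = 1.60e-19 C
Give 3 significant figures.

6.36e99

Planck energy density: u_P = c⁷/(ℏG²) = 4.68e113 J/m³
atomic unit of energy density: u_au = E_h/a₀³ = m_e⁴e¹⁰/((4πε₀)⁵ℏ⁸) = 3.01e13 J/m³
0.409 × 4.68e113 / 3.01e13 = 6.36e99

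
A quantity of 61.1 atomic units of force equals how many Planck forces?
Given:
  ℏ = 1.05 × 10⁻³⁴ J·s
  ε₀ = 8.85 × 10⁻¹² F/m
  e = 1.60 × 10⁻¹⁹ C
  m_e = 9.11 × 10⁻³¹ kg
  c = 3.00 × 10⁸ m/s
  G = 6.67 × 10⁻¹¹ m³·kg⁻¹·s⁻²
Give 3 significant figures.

4.19 × 10⁻⁵⁰

atomic unit of force: F_au = E_h/a₀ = m_e²e⁶/((4πε₀)³ℏ⁴) = 8.33 × 10⁻⁸ N
Planck force: F_P = c⁴/G = 1.21 × 10⁴⁴ N
61.1 × 8.33 × 10⁻⁸ / 1.21 × 10⁴⁴ = 4.19 × 10⁻⁵⁰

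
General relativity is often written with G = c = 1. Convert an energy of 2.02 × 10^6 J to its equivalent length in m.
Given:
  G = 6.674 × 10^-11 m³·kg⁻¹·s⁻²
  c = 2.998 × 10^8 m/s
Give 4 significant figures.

Energy → length via G/c⁴.
2.02 × 10^6 J × (G/c⁴) = 1.669 × 10^-38 m

1.669 × 10^-38 m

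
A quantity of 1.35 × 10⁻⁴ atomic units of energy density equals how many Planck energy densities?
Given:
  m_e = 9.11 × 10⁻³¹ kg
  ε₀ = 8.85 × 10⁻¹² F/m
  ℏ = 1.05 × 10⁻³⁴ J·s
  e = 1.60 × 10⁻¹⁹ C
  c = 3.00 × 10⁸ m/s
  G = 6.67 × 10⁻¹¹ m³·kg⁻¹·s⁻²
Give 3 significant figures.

8.69 × 10⁻¹⁰⁵

atomic unit of energy density: u_au = E_h/a₀³ = m_e⁴e¹⁰/((4πε₀)⁵ℏ⁸) = 3.01 × 10¹³ J/m³
Planck energy density: u_P = c⁷/(ℏG²) = 4.68 × 10¹¹³ J/m³
1.35 × 10⁻⁴ × 3.01 × 10¹³ / 4.68 × 10¹¹³ = 8.69 × 10⁻¹⁰⁵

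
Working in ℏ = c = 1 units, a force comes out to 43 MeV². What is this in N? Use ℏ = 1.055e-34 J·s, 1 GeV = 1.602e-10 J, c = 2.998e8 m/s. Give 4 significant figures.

Force is [E]/[L] = [E]²/(ℏc); restore (ℏc)⁻¹.
1 GeV² → 1/(ℏc) × (1 GeV in J)² = 8.114e5 N.
Convert the energy scale: 43 MeV² = 4.30e-5 GeV².
Result: 4.30e-5 × 8.114e5 = 34.89 N.

34.89 N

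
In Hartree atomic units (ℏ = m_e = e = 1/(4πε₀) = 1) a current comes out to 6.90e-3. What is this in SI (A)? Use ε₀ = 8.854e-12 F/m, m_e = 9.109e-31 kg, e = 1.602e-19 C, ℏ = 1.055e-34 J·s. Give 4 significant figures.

One atomic unit of electric current: I_au = e E_h/ℏ = m_e e⁵/((4πε₀)²ℏ³) = 6.612e-3 A.
6.90e-3 × 6.612e-3 A = 4.562e-5 A

4.562e-5 A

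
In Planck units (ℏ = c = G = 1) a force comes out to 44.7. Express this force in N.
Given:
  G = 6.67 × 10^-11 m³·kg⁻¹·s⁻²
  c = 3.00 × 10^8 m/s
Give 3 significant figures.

5.43 × 10^45 N

One Planck force: F_P = c⁴/G = 1.21 × 10^44 N.
44.7 × 1.21 × 10^44 N = 5.43 × 10^45 N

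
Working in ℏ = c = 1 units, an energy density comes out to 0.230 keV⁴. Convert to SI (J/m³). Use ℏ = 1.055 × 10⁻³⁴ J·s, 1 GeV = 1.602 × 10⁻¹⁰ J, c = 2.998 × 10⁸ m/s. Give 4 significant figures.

4.788 × 10¹² J/m³

[E]/[L]³ = [E]⁴/(ℏc)³; restore (ℏc)⁻³.
1 GeV⁴ → 1/(ℏc)³ × (1 GeV in J)⁴ = 2.082 × 10³⁷ J/m³.
Convert the energy scale: 0.230 keV⁴ = 2.30 × 10⁻²⁵ GeV⁴.
Result: 2.30 × 10⁻²⁵ × 2.082 × 10³⁷ = 4.788 × 10¹² J/m³.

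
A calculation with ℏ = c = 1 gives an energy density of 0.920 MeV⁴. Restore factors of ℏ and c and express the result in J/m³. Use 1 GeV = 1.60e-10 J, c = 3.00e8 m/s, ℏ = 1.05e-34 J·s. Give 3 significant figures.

[E]/[L]³ = [E]⁴/(ℏc)³; restore (ℏc)⁻³.
1 GeV⁴ → 1/(ℏc)³ × (1 GeV in J)⁴ = 2.10e37 J/m³.
Convert the energy scale: 0.920 MeV⁴ = 9.20e-13 GeV⁴.
Result: 9.20e-13 × 2.10e37 = 1.93e25 J/m³.

1.93e25 J/m³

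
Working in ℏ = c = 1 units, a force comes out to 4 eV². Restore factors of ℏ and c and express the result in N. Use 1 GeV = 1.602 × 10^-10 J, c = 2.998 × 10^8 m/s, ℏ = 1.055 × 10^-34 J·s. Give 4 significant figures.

3.246 × 10^-12 N

Force is [E]/[L] = [E]²/(ℏc); restore (ℏc)⁻¹.
1 GeV² → 1/(ℏc) × (1 GeV in J)² = 8.114 × 10^5 N.
Convert the energy scale: 4 eV² = 4.00 × 10^-18 GeV².
Result: 4.00 × 10^-18 × 8.114 × 10^5 = 3.246 × 10^-12 N.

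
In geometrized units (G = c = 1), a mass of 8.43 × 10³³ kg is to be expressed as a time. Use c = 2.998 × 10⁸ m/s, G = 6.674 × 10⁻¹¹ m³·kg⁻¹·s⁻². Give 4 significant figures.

0.02088 s

Mass → time via G/c³.
8.43 × 10³³ kg × (G/c³) = 0.02088 s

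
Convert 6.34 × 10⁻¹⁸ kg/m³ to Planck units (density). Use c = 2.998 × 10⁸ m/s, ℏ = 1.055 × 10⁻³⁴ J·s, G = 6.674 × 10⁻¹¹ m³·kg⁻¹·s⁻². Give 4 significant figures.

1.230 × 10⁻¹¹⁴

Planck density: ρ_P = c⁵/(ℏG²) = 5.154 × 10⁹⁶ kg/m³.
6.34 × 10⁻¹⁸ / 5.154 × 10⁹⁶ = 1.230 × 10⁻¹¹⁴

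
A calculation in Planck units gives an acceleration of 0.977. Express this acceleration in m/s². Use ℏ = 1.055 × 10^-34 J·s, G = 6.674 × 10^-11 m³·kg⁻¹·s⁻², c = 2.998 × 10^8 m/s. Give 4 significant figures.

One Planck acceleration: a_P = √(c⁷/(ℏG)) = 5.560 × 10^51 m/s².
0.977 × 5.560 × 10^51 m/s² = 5.432 × 10^51 m/s²

5.432 × 10^51 m/s²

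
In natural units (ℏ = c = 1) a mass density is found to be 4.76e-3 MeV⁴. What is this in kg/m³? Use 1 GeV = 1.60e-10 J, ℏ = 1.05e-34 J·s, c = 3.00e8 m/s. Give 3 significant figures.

Mass density is [E]/(c²[L]³) = [E]⁴/(ℏ³c⁵).
1 GeV⁴ → 1/(ℏ³c⁵) × (1 GeV in J)⁴ = 2.33e20 kg/m³.
Convert the energy scale: 4.76e-3 MeV⁴ = 4.76e-15 GeV⁴.
Result: 4.76e-15 × 2.33e20 = 1.11e6 kg/m³.

1.11e6 kg/m³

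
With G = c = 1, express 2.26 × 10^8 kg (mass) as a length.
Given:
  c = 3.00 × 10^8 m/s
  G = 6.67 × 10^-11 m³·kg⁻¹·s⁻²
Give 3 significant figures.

1.67 × 10^-19 m

In G = c = 1 units mass has dimensions of length; the conversion factor is G/c².
2.26 × 10^8 kg × (G/c²) = 1.67 × 10^-19 m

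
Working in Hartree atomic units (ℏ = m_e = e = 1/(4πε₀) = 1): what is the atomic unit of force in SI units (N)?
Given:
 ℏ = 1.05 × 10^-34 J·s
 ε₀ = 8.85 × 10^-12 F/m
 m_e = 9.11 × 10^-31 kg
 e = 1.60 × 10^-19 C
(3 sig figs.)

From ℏ = m_e = e = 1/(4πε₀) = 1 the force scale is F_au = E_h/a₀ = m_e²e⁶/((4πε₀)³ℏ⁴).
E_h = 4.38 × 10^-18 J
a₀ = 5.26 × 10^-11 m
E_h/a₀ = 8.33 × 10^-8 N

8.33 × 10^-8 N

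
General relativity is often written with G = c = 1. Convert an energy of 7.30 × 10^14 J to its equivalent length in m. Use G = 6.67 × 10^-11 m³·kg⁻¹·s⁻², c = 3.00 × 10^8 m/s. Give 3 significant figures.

6.01 × 10^-30 m

Energy → length via G/c⁴.
7.30 × 10^14 J × (G/c⁴) = 6.01 × 10^-30 m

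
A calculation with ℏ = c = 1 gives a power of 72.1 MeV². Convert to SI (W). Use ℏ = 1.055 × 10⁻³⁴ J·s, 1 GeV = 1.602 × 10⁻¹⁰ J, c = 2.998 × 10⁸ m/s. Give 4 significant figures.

1.754 × 10¹⁰ W

Power is [E]/[T] = [E]²/ℏ.
1 GeV² → 1/ℏ × (1 GeV in J)² = 2.433 × 10¹⁴ W.
Convert the energy scale: 72.1 MeV² = 7.21 × 10⁻⁵ GeV².
Result: 7.21 × 10⁻⁵ × 2.433 × 10¹⁴ = 1.754 × 10¹⁰ W.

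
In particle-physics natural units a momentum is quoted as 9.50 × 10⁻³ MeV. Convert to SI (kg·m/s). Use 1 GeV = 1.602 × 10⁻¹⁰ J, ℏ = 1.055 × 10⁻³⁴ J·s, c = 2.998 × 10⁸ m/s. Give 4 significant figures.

Momentum is [E]/c; divide by c.
1 GeV → 1/c × (1 GeV in J) = 5.344 × 10⁻¹⁹ kg·m/s.
Convert the energy scale: 9.50 × 10⁻³ MeV = 9.50 × 10⁻⁶ GeV.
Result: 9.50 × 10⁻⁶ × 5.344 × 10⁻¹⁹ = 5.076 × 10⁻²⁴ kg·m/s.

5.076 × 10⁻²⁴ kg·m/s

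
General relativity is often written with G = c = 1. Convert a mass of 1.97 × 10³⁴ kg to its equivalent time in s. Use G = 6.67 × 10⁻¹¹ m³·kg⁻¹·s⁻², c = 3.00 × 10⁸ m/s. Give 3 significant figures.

Mass → time via G/c³.
1.97 × 10³⁴ kg × (G/c³) = 0.0487 s

0.0487 s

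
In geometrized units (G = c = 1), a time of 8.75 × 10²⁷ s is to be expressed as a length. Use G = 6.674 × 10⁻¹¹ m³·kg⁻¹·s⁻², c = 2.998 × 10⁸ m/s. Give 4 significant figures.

Time → length via c.
8.75 × 10²⁷ s × (c) = 2.623 × 10³⁶ m

2.623 × 10³⁶ m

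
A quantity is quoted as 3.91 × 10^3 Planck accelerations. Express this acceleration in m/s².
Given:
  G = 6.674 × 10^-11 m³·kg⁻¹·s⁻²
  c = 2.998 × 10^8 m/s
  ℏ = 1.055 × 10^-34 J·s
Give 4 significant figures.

One Planck acceleration: a_P = √(c⁷/(ℏG)) = 5.560 × 10^51 m/s².
3.91 × 10^3 × 5.560 × 10^51 m/s² = 2.174 × 10^55 m/s²

2.174 × 10^55 m/s²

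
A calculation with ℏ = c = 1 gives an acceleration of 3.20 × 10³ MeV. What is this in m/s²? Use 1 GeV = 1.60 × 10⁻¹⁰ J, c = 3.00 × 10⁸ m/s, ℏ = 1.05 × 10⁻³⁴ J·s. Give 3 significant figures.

Acceleration is [L]/[T]² = c·[E]/ℏ.
1 GeV → c/ℏ × (1 GeV in J) = 4.57 × 10³² m/s².
Convert the energy scale: 3.20 × 10³ MeV = 3.20 GeV.
Result: 3.20 × 4.57 × 10³² = 1.46 × 10³³ m/s².

1.46 × 10³³ m/s²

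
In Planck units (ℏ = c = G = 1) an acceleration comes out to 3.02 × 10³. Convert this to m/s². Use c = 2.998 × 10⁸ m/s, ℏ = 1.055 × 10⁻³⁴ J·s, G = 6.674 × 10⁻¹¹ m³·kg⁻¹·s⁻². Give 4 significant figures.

1.679 × 10⁵⁵ m/s²

One Planck acceleration: a_P = √(c⁷/(ℏG)) = 5.560 × 10⁵¹ m/s².
3.02 × 10³ × 5.560 × 10⁵¹ m/s² = 1.679 × 10⁵⁵ m/s²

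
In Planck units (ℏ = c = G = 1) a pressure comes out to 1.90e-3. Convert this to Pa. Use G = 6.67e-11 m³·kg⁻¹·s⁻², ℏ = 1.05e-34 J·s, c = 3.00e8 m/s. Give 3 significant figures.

8.90e110 Pa

One Planck pressure: p_P = c⁷/(ℏG²) = 4.68e113 Pa.
1.90e-3 × 4.68e113 Pa = 8.90e110 Pa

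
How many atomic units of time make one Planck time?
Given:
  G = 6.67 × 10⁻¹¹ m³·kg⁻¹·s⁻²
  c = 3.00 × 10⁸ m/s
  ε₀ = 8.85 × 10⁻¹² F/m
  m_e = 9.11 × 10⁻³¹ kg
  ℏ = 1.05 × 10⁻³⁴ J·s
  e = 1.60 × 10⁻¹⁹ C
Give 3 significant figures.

Planck time: t_P = √(ℏG/c⁵) = 5.37 × 10⁻⁴⁴ s
atomic unit of time: τ_au = (4πε₀)²ℏ³/(m_e e⁴) = 2.40 × 10⁻¹⁷ s
ratio = 5.37 × 10⁻⁴⁴ / 2.40 × 10⁻¹⁷ = 2.24 × 10⁻²⁷

2.24 × 10⁻²⁷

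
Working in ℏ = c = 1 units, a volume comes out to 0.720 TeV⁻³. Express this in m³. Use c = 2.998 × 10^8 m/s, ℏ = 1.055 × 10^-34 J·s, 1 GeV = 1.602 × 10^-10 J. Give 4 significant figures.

5.541 × 10^-57 m³

Volume is [L]³ = [E]⁻³·(ℏc)³.
1 GeV⁻³ → (ℏc)³ × (1 GeV in J)⁻³ = 7.696 × 10^-48 m³.
Convert the energy scale: 0.720 TeV⁻³ = 7.20 × 10^-10 GeV⁻³.
Result: 7.20 × 10^-10 × 7.696 × 10^-48 = 5.541 × 10^-57 m³.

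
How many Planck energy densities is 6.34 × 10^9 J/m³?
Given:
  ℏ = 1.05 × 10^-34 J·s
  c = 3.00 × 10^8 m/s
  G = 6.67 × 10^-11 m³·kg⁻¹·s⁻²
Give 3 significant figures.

1.35 × 10^-104

Planck energy density: u_P = c⁷/(ℏG²) = 4.68 × 10^113 J/m³.
6.34 × 10^9 / 4.68 × 10^113 = 1.35 × 10^-104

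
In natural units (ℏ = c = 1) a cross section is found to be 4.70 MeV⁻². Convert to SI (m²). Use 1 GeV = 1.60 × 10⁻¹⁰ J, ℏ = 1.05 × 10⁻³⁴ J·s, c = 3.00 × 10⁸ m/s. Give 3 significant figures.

Area is [L]² = [E]⁻²·(ℏc)²; restore (ℏc)².
1 GeV⁻² → (ℏc)² × (1 GeV in J)⁻² = 3.88 × 10⁻³² m².
Convert the energy scale: 4.70 MeV⁻² = 4.70 × 10⁶ GeV⁻².
Result: 4.70 × 10⁶ × 3.88 × 10⁻³² = 1.82 × 10⁻²⁵ m².

1.82 × 10⁻²⁵ m²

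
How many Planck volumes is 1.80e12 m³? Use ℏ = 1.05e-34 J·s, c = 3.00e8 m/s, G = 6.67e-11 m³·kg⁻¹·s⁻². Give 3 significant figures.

Planck volume: V_P = (ℏG/c³)^(3/2) = 4.18e-105 m³.
1.80e12 / 4.18e-105 = 4.31e116

4.31e116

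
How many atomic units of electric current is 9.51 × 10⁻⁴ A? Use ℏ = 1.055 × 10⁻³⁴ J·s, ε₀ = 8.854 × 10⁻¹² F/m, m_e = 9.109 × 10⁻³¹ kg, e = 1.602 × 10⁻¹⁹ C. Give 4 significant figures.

atomic unit of electric current: I_au = e E_h/ℏ = m_e e⁵/((4πε₀)²ℏ³) = 6.612 × 10⁻³ A.
9.51 × 10⁻⁴ / 6.612 × 10⁻³ = 0.1438

0.1438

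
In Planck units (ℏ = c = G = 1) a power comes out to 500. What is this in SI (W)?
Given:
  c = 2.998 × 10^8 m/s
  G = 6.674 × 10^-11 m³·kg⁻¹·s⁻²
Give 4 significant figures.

One Planck power: P_P = c⁵/G = 3.629 × 10^52 W.
500 × 3.629 × 10^52 W = 1.814 × 10^55 W

1.814 × 10^55 W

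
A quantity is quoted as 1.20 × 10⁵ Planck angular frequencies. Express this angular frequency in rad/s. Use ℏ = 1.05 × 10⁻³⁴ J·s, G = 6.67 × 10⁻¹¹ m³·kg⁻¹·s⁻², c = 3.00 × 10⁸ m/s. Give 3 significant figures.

2.24 × 10⁴⁸ rad/s

One Planck angular frequency: ω_P = √(c⁵/(ℏG)) = 1.86 × 10⁴³ rad/s.
1.20 × 10⁵ × 1.86 × 10⁴³ rad/s = 2.24 × 10⁴⁸ rad/s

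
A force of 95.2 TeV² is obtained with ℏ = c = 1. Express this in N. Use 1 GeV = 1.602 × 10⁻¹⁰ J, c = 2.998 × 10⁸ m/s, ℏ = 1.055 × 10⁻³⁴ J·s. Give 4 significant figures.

7.725 × 10¹³ N

Force is [E]/[L] = [E]²/(ℏc); restore (ℏc)⁻¹.
1 GeV² → 1/(ℏc) × (1 GeV in J)² = 8.114 × 10⁵ N.
Convert the energy scale: 95.2 TeV² = 9.52 × 10⁷ GeV².
Result: 9.52 × 10⁷ × 8.114 × 10⁵ = 7.725 × 10¹³ N.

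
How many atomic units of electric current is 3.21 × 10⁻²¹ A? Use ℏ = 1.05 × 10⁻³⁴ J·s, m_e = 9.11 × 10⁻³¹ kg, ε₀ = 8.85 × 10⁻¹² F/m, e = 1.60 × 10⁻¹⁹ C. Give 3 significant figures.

4.81 × 10⁻¹⁹

atomic unit of electric current: I_au = e E_h/ℏ = m_e e⁵/((4πε₀)²ℏ³) = 6.67 × 10⁻³ A.
3.21 × 10⁻²¹ / 6.67 × 10⁻³ = 4.81 × 10⁻¹⁹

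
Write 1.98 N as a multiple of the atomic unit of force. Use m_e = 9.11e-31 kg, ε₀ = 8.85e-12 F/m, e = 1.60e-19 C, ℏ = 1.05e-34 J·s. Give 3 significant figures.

2.38e7

atomic unit of force: F_au = E_h/a₀ = m_e²e⁶/((4πε₀)³ℏ⁴) = 8.33e-8 N.
1.98 / 8.33e-8 = 2.38e7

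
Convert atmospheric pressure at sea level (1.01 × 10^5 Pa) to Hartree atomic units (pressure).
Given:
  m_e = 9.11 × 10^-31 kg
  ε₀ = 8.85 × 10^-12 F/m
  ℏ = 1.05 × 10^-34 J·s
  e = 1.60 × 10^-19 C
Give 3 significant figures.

atomic unit of pressure: P_au = E_h/a₀³ = m_e⁴e¹⁰/((4πε₀)⁵ℏ⁸) = 3.01 × 10^13 Pa.
1.01 × 10^5 / 3.01 × 10^13 = 3.35 × 10^-9

3.35 × 10^-9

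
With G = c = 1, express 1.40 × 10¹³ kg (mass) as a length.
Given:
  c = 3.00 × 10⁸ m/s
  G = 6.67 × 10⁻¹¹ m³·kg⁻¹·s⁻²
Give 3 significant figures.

In G = c = 1 units mass has dimensions of length; the conversion factor is G/c².
1.40 × 10¹³ kg × (G/c²) = 1.04 × 10⁻¹⁴ m

1.04 × 10⁻¹⁴ m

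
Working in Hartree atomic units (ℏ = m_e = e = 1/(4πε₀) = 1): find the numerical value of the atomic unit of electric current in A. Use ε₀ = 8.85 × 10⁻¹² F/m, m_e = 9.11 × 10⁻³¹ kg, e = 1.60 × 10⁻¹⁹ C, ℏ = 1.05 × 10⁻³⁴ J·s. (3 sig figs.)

From ℏ = m_e = e = 1/(4πε₀) = 1 the current scale is I_au = e E_h/ℏ = m_e e⁵/((4πε₀)²ℏ³).
E_h = 4.38 × 10⁻¹⁸ J
e·E_h/ℏ = 6.67 × 10⁻³ A

6.67 × 10⁻³ A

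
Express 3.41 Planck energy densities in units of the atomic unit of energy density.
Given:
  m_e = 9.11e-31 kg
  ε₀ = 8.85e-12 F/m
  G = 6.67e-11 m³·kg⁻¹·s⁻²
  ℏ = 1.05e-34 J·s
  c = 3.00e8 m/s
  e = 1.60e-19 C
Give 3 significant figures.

Planck energy density: u_P = c⁷/(ℏG²) = 4.68e113 J/m³
atomic unit of energy density: u_au = E_h/a₀³ = m_e⁴e¹⁰/((4πε₀)⁵ℏ⁸) = 3.01e13 J/m³
3.41 × 4.68e113 / 3.01e13 = 5.30e100

5.30e100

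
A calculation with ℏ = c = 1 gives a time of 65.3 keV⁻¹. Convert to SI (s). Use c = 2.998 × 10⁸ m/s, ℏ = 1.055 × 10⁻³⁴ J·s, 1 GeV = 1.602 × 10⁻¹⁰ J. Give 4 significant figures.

A time is [E]⁻¹ in ℏ=c=1; restore one factor of ℏ.
1 GeV⁻¹ → ℏ × (1 GeV in J)⁻¹ = 6.586 × 10⁻²⁵ s.
Convert the energy scale: 65.3 keV⁻¹ = 6.53 × 10⁷ GeV⁻¹.
Result: 6.53 × 10⁷ × 6.586 × 10⁻²⁵ = 4.300 × 10⁻¹⁷ s.

4.300 × 10⁻¹⁷ s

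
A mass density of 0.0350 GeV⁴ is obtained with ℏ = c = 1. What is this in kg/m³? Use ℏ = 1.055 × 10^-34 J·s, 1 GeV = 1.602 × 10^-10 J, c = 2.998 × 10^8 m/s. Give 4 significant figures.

Mass density is [E]/(c²[L]³) = [E]⁴/(ℏ³c⁵).
1 GeV⁴ → 1/(ℏ³c⁵) × (1 GeV in J)⁴ = 2.316 × 10^20 kg/m³.
Result: 0.0350 × 2.316 × 10^20 = 8.106 × 10^18 kg/m³.

8.106 × 10^18 kg/m³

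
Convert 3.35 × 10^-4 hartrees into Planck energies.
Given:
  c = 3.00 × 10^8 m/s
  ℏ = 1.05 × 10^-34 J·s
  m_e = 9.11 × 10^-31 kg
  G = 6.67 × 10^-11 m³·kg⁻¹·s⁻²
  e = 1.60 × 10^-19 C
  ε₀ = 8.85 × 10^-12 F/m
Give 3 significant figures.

7.50 × 10^-31

hartree: E_h = m_e e⁴/(4πε₀ℏ)² = 4.38 × 10^-18 J
Planck energy: E_P = √(ℏc⁵/G) = 1.96 × 10^9 J
3.35 × 10^-4 × 4.38 × 10^-18 / 1.96 × 10^9 = 7.50 × 10^-31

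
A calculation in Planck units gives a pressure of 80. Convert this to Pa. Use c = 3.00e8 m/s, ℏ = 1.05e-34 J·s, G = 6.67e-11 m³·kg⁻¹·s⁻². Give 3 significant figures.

3.75e115 Pa

One Planck pressure: p_P = c⁷/(ℏG²) = 4.68e113 Pa.
80 × 4.68e113 Pa = 3.75e115 Pa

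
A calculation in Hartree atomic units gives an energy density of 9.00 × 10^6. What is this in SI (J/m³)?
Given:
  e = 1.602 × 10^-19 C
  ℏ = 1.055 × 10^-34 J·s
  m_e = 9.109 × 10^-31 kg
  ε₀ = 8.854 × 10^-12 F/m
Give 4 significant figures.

One atomic unit of energy density: u_au = E_h/a₀³ = m_e⁴e¹⁰/((4πε₀)⁵ℏ⁸) = 2.929 × 10^13 J/m³.
9.00 × 10^6 × 2.929 × 10^13 J/m³ = 2.636 × 10^20 J/m³

2.636 × 10^20 J/m³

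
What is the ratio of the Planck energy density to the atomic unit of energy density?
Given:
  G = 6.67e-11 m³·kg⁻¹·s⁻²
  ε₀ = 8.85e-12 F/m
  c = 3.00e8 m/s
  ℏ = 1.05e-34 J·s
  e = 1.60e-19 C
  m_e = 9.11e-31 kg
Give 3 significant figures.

Planck energy density: u_P = c⁷/(ℏG²) = 4.68e113 J/m³
atomic unit of energy density: u_au = E_h/a₀³ = m_e⁴e¹⁰/((4πε₀)⁵ℏ⁸) = 3.01e13 J/m³
ratio = 4.68e113 / 3.01e13 = 1.55e100

1.55e100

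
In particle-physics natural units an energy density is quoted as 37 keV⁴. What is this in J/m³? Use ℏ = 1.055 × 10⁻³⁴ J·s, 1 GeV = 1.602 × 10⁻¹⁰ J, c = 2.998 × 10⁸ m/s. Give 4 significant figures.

[E]/[L]³ = [E]⁴/(ℏc)³; restore (ℏc)⁻³.
1 GeV⁴ → 1/(ℏc)³ × (1 GeV in J)⁴ = 2.082 × 10³⁷ J/m³.
Convert the energy scale: 37 keV⁴ = 3.70 × 10⁻²³ GeV⁴.
Result: 3.70 × 10⁻²³ × 2.082 × 10³⁷ = 7.702 × 10¹⁴ J/m³.

7.702 × 10¹⁴ J/m³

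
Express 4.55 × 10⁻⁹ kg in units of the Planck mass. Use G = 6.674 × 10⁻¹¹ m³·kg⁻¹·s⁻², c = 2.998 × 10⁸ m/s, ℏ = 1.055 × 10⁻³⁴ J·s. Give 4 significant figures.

0.2090

Planck mass: m_P = √(ℏc/G) = 2.177 × 10⁻⁸ kg.
4.55 × 10⁻⁹ / 2.177 × 10⁻⁸ = 0.2090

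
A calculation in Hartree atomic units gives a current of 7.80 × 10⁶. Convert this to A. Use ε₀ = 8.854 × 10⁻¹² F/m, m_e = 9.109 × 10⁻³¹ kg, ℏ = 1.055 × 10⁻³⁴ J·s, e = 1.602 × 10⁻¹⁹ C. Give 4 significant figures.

5.157 × 10⁴ A

One atomic unit of electric current: I_au = e E_h/ℏ = m_e e⁵/((4πε₀)²ℏ³) = 6.612 × 10⁻³ A.
7.80 × 10⁶ × 6.612 × 10⁻³ A = 5.157 × 10⁴ A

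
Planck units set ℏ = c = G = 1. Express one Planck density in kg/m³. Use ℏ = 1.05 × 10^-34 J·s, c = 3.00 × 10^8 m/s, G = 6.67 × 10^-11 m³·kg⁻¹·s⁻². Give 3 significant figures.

From ℏ = c = G = 1 the density scale is ρ_P = c⁵/(ℏG²).
  = 2.43 × 10^42 / 4.67 × 10^-55
  = 5.20 × 10^96 kg/m³

5.20 × 10^96 kg/m³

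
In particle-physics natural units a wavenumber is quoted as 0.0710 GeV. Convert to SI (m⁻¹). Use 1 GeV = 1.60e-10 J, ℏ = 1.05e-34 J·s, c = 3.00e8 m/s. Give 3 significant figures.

3.61e14 m⁻¹

Inverse length is [E]/(ℏc).
1 GeV → 1/(ℏc) × (1 GeV in J) = 5.08e15 m⁻¹.
Result: 0.0710 × 5.08e15 = 3.61e14 m⁻¹.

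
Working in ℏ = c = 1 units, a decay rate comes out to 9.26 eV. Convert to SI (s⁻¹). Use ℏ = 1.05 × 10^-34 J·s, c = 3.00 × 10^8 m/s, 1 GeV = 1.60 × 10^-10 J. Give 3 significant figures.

A rate is [E]/ℏ; divide by ℏ.
1 GeV → 1/ℏ × (1 GeV in J) = 1.52 × 10^24 s⁻¹.
Convert the energy scale: 9.26 eV = 9.26 × 10^-9 GeV.
Result: 9.26 × 10^-9 × 1.52 × 10^24 = 1.41 × 10^16 s⁻¹.

1.41 × 10^16 s⁻¹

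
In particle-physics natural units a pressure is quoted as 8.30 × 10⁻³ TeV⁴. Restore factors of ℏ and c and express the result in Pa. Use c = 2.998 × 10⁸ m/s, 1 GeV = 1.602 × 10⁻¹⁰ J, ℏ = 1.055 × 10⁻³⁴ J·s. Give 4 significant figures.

Pressure is [E]/[L]³ = [E]⁴/(ℏc)³.
1 GeV⁴ → 1/(ℏc)³ × (1 GeV in J)⁴ = 2.082 × 10³⁷ Pa.
Convert the energy scale: 8.30 × 10⁻³ TeV⁴ = 8.30 × 10⁹ GeV⁴.
Result: 8.30 × 10⁹ × 2.082 × 10³⁷ = 1.728 × 10⁴⁷ Pa.

1.728 × 10⁴⁷ Pa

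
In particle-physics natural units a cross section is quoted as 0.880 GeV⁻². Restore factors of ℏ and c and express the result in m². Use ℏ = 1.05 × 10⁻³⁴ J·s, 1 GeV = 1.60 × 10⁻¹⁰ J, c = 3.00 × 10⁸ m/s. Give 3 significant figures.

Area is [L]² = [E]⁻²·(ℏc)²; restore (ℏc)².
1 GeV⁻² → (ℏc)² × (1 GeV in J)⁻² = 3.88 × 10⁻³² m².
Result: 0.880 × 3.88 × 10⁻³² = 3.41 × 10⁻³² m².

3.41 × 10⁻³² m²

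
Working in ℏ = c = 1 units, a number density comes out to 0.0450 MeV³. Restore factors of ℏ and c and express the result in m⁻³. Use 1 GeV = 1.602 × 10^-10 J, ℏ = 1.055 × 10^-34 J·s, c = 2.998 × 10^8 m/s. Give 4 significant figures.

5.847 × 10^36 m⁻³

Number density is [L]⁻³ = [E]³/(ℏc)³.
1 GeV³ → 1/(ℏc)³ × (1 GeV in J)³ = 1.299 × 10^47 m⁻³.
Convert the energy scale: 0.0450 MeV³ = 4.50 × 10^-11 GeV³.
Result: 4.50 × 10^-11 × 1.299 × 10^47 = 5.847 × 10^36 m⁻³.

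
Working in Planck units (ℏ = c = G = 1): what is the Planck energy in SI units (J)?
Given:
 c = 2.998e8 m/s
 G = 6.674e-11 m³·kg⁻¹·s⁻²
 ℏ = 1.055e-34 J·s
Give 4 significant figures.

Dimensional analysis gives E_P = √(ℏc⁵/G).
  = √(3.828e18)
  = 1.957e9 J

1.957e9 J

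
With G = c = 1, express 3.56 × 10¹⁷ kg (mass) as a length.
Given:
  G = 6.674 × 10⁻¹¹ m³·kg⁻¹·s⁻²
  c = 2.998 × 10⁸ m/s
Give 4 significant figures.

In G = c = 1 units mass has dimensions of length; the conversion factor is G/c².
3.56 × 10¹⁷ kg × (G/c²) = 2.643 × 10⁻¹⁰ m

2.643 × 10⁻¹⁰ m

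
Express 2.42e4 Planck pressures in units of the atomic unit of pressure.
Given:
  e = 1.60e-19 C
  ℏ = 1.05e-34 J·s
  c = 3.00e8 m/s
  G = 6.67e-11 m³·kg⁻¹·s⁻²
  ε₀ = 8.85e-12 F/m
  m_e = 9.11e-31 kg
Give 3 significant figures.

3.76e104

Planck pressure: p_P = c⁷/(ℏG²) = 4.68e113 Pa
atomic unit of pressure: P_au = E_h/a₀³ = m_e⁴e¹⁰/((4πε₀)⁵ℏ⁸) = 3.01e13 Pa
2.42e4 × 4.68e113 / 3.01e13 = 3.76e104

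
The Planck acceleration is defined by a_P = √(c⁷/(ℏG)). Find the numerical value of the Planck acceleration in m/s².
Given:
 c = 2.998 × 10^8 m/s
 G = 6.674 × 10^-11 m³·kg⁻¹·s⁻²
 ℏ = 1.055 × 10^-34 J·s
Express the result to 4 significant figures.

5.560 × 10^51 m/s²

a_P = √(c⁷/(ℏG))
  = √(3.092 × 10^103)
  = 5.560 × 10^51 m/s²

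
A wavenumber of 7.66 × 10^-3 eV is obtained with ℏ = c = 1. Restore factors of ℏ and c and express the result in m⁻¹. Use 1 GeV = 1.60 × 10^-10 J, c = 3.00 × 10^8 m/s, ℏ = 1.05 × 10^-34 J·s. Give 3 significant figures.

Inverse length is [E]/(ℏc).
1 GeV → 1/(ℏc) × (1 GeV in J) = 5.08 × 10^15 m⁻¹.
Convert the energy scale: 7.66 × 10^-3 eV = 7.66 × 10^-12 GeV.
Result: 7.66 × 10^-12 × 5.08 × 10^15 = 3.89 × 10^4 m⁻¹.

3.89 × 10^4 m⁻¹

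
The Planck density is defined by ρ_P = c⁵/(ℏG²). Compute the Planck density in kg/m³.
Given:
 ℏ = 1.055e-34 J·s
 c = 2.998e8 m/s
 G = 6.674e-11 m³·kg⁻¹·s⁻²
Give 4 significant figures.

ρ_P = c⁵/(ℏG²)
  = 2.422e42 / 4.699e-55
  = 5.154e96 kg/m³

5.154e96 kg/m³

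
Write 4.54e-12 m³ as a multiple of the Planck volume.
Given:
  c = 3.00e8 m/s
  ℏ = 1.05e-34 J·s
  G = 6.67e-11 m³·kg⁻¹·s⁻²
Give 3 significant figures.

1.09e93

Planck volume: V_P = (ℏG/c³)^(3/2) = 4.18e-105 m³.
4.54e-12 / 4.18e-105 = 1.09e93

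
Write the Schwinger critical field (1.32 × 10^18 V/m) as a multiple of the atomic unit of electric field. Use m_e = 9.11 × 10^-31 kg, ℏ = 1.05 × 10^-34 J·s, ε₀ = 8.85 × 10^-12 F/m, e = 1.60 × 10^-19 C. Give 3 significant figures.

2.54 × 10^6

atomic unit of electric field: E_au = E_h/(e a₀) = m_e²e⁵/((4πε₀)³ℏ⁴) = 5.20 × 10^11 V/m.
1.32 × 10^18 / 5.20 × 10^11 = 2.54 × 10^6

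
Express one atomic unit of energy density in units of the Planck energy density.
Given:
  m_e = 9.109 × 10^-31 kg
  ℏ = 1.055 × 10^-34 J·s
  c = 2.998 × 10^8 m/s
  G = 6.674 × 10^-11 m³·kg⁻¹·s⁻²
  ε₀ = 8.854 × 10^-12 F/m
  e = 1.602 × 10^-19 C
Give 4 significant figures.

6.323 × 10^-101

atomic unit of energy density: u_au = E_h/a₀³ = m_e⁴e¹⁰/((4πε₀)⁵ℏ⁸) = 2.929 × 10^13 J/m³
Planck energy density: u_P = c⁷/(ℏG²) = 4.632 × 10^113 J/m³
ratio = 2.929 × 10^13 / 4.632 × 10^113 = 6.323 × 10^-101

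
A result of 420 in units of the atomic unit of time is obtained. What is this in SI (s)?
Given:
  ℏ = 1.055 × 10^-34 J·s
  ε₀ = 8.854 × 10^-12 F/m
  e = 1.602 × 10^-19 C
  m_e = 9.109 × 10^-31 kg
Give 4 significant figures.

One atomic unit of time: τ_au = (4πε₀)²ℏ³/(m_e e⁴) = 2.423 × 10^-17 s.
420 × 2.423 × 10^-17 s = 1.018 × 10^-14 s

1.018 × 10^-14 s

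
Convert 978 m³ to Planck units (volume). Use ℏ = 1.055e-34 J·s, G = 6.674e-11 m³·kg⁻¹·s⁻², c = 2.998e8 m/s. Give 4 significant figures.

Planck volume: V_P = (ℏG/c³)^(3/2) = 4.224e-105 m³.
978 / 4.224e-105 = 2.315e107

2.315e107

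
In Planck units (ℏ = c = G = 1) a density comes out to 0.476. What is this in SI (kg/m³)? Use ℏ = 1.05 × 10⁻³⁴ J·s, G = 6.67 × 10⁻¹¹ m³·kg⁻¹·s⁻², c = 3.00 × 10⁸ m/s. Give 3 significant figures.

One Planck density: ρ_P = c⁵/(ℏG²) = 5.20 × 10⁹⁶ kg/m³.
0.476 × 5.20 × 10⁹⁶ kg/m³ = 2.48 × 10⁹⁶ kg/m³

2.48 × 10⁹⁶ kg/m³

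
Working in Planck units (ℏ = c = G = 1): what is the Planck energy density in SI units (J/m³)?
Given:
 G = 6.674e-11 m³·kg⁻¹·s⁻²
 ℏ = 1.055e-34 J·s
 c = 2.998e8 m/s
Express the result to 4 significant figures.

4.632e113 J/m³

Dimensional analysis gives u_P = c⁷/(ℏG²).
  = 2.177e59 / 4.699e-55
  = 4.632e113 J/m³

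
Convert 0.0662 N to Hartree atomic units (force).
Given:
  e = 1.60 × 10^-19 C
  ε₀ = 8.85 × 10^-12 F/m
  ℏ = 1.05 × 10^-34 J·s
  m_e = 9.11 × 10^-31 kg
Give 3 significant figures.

atomic unit of force: F_au = E_h/a₀ = m_e²e⁶/((4πε₀)³ℏ⁴) = 8.33 × 10^-8 N.
0.0662 / 8.33 × 10^-8 = 7.95 × 10^5

7.95 × 10^5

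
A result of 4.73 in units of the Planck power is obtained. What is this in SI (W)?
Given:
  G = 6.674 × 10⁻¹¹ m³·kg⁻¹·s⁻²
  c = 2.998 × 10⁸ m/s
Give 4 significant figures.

One Planck power: P_P = c⁵/G = 3.629 × 10⁵² W.
4.73 × 3.629 × 10⁵² W = 1.716 × 10⁵³ W

1.716 × 10⁵³ W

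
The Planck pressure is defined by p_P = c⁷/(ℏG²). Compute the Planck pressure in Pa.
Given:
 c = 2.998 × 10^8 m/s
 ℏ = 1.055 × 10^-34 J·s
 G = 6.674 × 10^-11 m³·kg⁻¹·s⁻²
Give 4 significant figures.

4.632 × 10^113 Pa

p_P = c⁷/(ℏG²)
  = 2.177 × 10^59 / 4.699 × 10^-55
  = 4.632 × 10^113 Pa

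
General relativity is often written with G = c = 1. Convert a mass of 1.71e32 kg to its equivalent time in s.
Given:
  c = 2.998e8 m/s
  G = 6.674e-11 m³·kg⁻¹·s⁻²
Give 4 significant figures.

4.235e-4 s

Mass → time via G/c³.
1.71e32 kg × (G/c³) = 4.235e-4 s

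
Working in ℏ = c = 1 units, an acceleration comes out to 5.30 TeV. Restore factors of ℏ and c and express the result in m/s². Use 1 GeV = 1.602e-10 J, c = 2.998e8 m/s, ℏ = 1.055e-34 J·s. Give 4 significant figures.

Acceleration is [L]/[T]² = c·[E]/ℏ.
1 GeV → c/ℏ × (1 GeV in J) = 4.552e32 m/s².
Convert the energy scale: 5.30 TeV = 5.30e3 GeV.
Result: 5.30e3 × 4.552e32 = 2.413e36 m/s².

2.413e36 m/s²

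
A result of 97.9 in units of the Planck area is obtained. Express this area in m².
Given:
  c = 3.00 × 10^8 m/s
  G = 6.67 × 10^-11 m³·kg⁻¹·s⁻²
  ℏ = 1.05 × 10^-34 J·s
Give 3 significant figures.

One Planck area: A_P = ℏG/c³ = 2.59 × 10^-70 m².
97.9 × 2.59 × 10^-70 m² = 2.54 × 10^-68 m²

2.54 × 10^-68 m²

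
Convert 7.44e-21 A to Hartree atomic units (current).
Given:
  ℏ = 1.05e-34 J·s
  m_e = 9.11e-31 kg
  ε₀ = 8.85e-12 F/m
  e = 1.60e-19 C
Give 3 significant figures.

atomic unit of electric current: I_au = e E_h/ℏ = m_e e⁵/((4πε₀)²ℏ³) = 6.67e-3 A.
7.44e-21 / 6.67e-3 = 1.12e-18

1.12e-18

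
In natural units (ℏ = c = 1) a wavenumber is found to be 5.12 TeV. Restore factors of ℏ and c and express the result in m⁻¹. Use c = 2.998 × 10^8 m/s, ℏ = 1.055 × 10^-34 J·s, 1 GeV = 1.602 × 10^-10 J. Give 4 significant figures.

Inverse length is [E]/(ℏc).
1 GeV → 1/(ℏc) × (1 GeV in J) = 5.065 × 10^15 m⁻¹.
Convert the energy scale: 5.12 TeV = 5.12 × 10^3 GeV.
Result: 5.12 × 10^3 × 5.065 × 10^15 = 2.593 × 10^19 m⁻¹.

2.593 × 10^19 m⁻¹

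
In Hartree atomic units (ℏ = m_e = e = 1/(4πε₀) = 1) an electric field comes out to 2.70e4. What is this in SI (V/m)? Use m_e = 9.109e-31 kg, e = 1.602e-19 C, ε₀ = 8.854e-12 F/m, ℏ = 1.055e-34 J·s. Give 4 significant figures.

1.385e16 V/m

One atomic unit of electric field: E_au = E_h/(e a₀) = m_e²e⁵/((4πε₀)³ℏ⁴) = 5.131e11 V/m.
2.70e4 × 5.131e11 V/m = 1.385e16 V/m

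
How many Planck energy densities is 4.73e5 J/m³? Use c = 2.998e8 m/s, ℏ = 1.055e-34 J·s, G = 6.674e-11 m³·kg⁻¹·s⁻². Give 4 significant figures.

1.021e-108

Planck energy density: u_P = c⁷/(ℏG²) = 4.632e113 J/m³.
4.73e5 / 4.632e113 = 1.021e-108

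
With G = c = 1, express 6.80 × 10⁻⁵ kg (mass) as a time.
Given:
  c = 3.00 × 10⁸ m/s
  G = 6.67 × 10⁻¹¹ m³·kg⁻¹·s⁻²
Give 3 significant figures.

1.68 × 10⁻⁴⁰ s

Mass → time via G/c³.
6.80 × 10⁻⁵ kg × (G/c³) = 1.68 × 10⁻⁴⁰ s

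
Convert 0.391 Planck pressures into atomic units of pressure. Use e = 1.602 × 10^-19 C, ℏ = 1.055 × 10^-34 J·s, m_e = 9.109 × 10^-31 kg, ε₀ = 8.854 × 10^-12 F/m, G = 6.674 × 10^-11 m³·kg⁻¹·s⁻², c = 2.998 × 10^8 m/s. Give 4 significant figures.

6.183 × 10^99

Planck pressure: p_P = c⁷/(ℏG²) = 4.632 × 10^113 Pa
atomic unit of pressure: P_au = E_h/a₀³ = m_e⁴e¹⁰/((4πε₀)⁵ℏ⁸) = 2.929 × 10^13 Pa
0.391 × 4.632 × 10^113 / 2.929 × 10^13 = 6.183 × 10^99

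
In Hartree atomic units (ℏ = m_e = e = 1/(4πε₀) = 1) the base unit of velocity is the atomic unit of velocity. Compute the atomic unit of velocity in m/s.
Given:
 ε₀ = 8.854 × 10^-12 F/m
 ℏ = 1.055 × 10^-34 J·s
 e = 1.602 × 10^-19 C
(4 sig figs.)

2.186 × 10^6 m/s

v_au = e²/(4πε₀ℏ)
  = 2.566 × 10^-38 / 1.174 × 10^-44
  = 2.186 × 10^6 m/s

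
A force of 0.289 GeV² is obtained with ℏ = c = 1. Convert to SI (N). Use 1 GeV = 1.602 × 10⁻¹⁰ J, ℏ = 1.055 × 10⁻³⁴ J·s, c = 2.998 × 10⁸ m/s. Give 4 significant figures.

2.345 × 10⁵ N

Force is [E]/[L] = [E]²/(ℏc); restore (ℏc)⁻¹.
1 GeV² → 1/(ℏc) × (1 GeV in J)² = 8.114 × 10⁵ N.
Result: 0.289 × 8.114 × 10⁵ = 2.345 × 10⁵ N.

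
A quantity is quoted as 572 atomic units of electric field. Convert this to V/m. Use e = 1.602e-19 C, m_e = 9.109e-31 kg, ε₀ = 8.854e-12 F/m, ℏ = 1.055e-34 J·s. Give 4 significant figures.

2.935e14 V/m

One atomic unit of electric field: E_au = E_h/(e a₀) = m_e²e⁵/((4πε₀)³ℏ⁴) = 5.131e11 V/m.
572 × 5.131e11 V/m = 2.935e14 V/m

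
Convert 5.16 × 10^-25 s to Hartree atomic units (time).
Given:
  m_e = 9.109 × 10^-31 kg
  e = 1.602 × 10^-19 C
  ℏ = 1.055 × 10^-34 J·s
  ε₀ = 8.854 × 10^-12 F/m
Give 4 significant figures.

2.130 × 10^-8

atomic unit of time: τ_au = (4πε₀)²ℏ³/(m_e e⁴) = 2.423 × 10^-17 s.
5.16 × 10^-25 / 2.423 × 10^-17 = 2.130 × 10^-8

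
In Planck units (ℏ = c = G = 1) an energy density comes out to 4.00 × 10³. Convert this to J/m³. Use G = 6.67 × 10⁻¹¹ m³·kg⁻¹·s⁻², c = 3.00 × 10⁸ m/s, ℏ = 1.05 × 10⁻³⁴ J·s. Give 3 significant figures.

One Planck energy density: u_P = c⁷/(ℏG²) = 4.68 × 10¹¹³ J/m³.
4.00 × 10³ × 4.68 × 10¹¹³ J/m³ = 1.87 × 10¹¹⁷ J/m³

1.87 × 10¹¹⁷ J/m³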